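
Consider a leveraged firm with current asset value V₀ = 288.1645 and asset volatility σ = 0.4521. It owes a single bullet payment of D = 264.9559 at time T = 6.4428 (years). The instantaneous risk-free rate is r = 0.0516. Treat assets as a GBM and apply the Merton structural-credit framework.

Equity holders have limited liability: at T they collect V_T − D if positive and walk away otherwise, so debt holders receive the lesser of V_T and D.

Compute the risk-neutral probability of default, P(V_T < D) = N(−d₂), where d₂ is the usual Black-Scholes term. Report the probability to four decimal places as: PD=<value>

d₁ = [ln(V₀/D) + (r + σ²/2)T] / (σ√T)
   = [ln(288.1645/264.9559) + (0.0516 + 0.5·0.4521²)·6.4428] / (0.4521·√6.4428)
   = [0.083968 + 0.990885] / 1.147551 = 0.936650
d₂ = d₁ − σ√T = 0.936650 − 1.147551 = -0.210901
risk-neutral PD = N(−d₂) = N(0.210901) = 0.583518

PD=0.5835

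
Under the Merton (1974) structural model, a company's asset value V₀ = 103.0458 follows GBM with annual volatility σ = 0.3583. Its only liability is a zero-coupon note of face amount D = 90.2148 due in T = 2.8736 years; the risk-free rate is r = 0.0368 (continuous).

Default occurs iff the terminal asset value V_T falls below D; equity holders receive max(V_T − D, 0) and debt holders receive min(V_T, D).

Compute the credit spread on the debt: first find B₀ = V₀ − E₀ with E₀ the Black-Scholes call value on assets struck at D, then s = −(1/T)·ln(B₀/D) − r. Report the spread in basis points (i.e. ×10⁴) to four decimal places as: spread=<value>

spread=589.7916

d₁ = [ln(V₀/D) + (r + σ²/2)T] / (σ√T)
   = [ln(103.0458/90.2148) + (0.0368 + 0.5·0.3583²)·2.8736] / (0.3583·√2.8736)
   = [0.132980 + 0.290203] / 0.607379 = 0.696737
d₂ = d₁ − σ√T = 0.696737 − 0.607379 = 0.089357
N(d₁) = 0.757016,  N(d₂) = 0.535601,  e^(−rT) = 0.899651
E₀ = V₀·N(d₁) − D·e^(−rT)·N(d₂)
   = 103.0458·0.757016 − 90.2148·0.899651·0.535601 = 34.536980
B₀ = V₀ − E₀ = 103.0458 − 34.536980 = 68.508820
spread = −(1/T)·ln(B₀/D) − r = −(1/2.8736)·ln(68.508820/90.2148) − 0.0368 = 0.05897916
in basis points: 0.05897916 × 10⁴ = 589.7916 bp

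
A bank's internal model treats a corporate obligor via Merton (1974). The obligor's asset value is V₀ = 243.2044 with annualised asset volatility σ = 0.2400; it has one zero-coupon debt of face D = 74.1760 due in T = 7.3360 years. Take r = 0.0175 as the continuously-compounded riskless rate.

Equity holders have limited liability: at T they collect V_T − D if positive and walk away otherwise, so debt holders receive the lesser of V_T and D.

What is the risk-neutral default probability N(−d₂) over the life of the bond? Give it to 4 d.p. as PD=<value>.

d₁ = [ln(V₀/D) + (r + σ²/2)T] / (σ√T)
   = [ln(243.2044/74.1760) + (0.0175 + 0.5·0.2400²)·7.3360] / (0.2400·√7.3360)
   = [1.187462 + 0.339657] / 0.650041 = 2.349264
d₂ = d₁ − σ√T = 2.349264 − 0.650041 = 1.699223
risk-neutral PD = N(−d₂) = N(-1.699223) = 0.044639

PD=0.0446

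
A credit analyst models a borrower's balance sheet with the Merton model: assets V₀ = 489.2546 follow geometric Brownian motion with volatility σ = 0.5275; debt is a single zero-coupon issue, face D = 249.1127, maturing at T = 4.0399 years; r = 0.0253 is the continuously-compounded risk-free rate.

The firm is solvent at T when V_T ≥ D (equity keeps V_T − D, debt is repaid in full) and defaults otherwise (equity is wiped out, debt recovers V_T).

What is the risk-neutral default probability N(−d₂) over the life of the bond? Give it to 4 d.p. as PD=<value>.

PD=0.4196

d₁ = [ln(V₀/D) + (r + σ²/2)T] / (σ√T)
   = [ln(489.2546/249.1127) + (0.0253 + 0.5·0.5275²)·4.0399] / (0.5275·√4.0399)
   = [0.674978 + 0.664273] / 1.060249 = 1.263148
d₂ = d₁ − σ√T = 1.263148 − 1.060249 = 0.202899
risk-neutral PD = N(−d₂) = N(-0.202899) = 0.419607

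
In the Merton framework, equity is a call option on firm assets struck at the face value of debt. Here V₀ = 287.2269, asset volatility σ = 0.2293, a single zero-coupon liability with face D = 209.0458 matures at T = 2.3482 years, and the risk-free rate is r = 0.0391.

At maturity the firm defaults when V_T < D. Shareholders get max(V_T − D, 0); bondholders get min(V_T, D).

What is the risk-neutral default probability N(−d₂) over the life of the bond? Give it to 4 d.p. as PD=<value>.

PD=0.1611

d₁ = [ln(V₀/D) + (r + σ²/2)T] / (σ√T)
   = [ln(287.2269/209.0458) + (0.0391 + 0.5·0.2293²)·2.3482] / (0.2293·√2.3482)
   = [0.317719 + 0.153547] / 0.351376 = 1.341203
d₂ = d₁ − σ√T = 1.341203 − 0.351376 = 0.989828
risk-neutral PD = N(−d₂) = N(-0.989828) = 0.161129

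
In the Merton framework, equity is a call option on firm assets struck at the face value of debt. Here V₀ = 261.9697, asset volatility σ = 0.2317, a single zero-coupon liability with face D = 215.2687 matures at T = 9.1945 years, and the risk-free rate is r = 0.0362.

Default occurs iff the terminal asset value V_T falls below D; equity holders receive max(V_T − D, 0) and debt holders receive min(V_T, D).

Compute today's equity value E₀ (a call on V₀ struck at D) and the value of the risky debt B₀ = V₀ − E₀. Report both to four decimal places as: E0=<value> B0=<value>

d₁ = [ln(V₀/D) + (r + σ²/2)T] / (σ√T)
   = [ln(261.9697/215.2687) + (0.0362 + 0.5·0.2317²)·9.1945] / (0.2317·√9.1945)
   = [0.196342 + 0.579644] / 0.702571 = 1.104495
d₂ = d₁ − σ√T = 1.104495 − 0.702571 = 0.401924
N(d₁) = 0.865311,  N(d₂) = 0.656130,  e^(−rT) = 0.716884
E₀ = V₀·N(d₁) − D·e^(−rT)·N(d₂)
   = 261.9697·0.865311 − 215.2687·0.716884·0.656130 = 125.429408
B₀ = V₀ − E₀ = 261.9697 − 125.429408 = 136.540292

E0=125.4294 B0=136.5403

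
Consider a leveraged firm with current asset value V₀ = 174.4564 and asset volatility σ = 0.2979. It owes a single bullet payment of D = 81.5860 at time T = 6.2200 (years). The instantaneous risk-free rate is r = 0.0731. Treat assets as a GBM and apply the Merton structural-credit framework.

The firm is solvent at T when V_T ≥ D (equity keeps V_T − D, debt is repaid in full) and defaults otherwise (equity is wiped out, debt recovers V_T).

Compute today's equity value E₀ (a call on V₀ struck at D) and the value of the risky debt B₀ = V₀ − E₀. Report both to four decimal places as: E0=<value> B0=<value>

d₁ = [ln(V₀/D) + (r + σ²/2)T] / (σ√T)
   = [ln(174.4564/81.5860) + (0.0731 + 0.5·0.2979²)·6.2200] / (0.2979·√6.2200)
   = [0.760017 + 0.730677] / 0.742960 = 2.006425
d₂ = d₁ − σ√T = 2.006425 − 0.742960 = 1.263464
N(d₁) = 0.977595,  N(d₂) = 0.896789,  e^(−rT) = 0.634650
E₀ = V₀·N(d₁) − D·e^(−rT)·N(d₂)
   = 174.4564·0.977595 − 81.5860·0.634650·0.896789 = 124.113211
B₀ = V₀ − E₀ = 174.4564 − 124.113211 = 50.343189

E0=124.1132 B0=50.3432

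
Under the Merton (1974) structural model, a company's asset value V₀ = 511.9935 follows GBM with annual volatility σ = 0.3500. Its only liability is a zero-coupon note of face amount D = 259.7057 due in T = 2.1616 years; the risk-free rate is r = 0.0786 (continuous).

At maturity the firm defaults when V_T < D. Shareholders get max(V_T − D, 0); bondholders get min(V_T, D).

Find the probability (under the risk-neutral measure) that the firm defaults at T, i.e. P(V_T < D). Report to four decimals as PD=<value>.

PD=0.0820

d₁ = [ln(V₀/D) + (r + σ²/2)T] / (σ√T)
   = [ln(511.9935/259.7057) + (0.0786 + 0.5·0.3500²)·2.1616] / (0.3500·√2.1616)
   = [0.678763 + 0.302300] / 0.514583 = 1.906518
d₂ = d₁ − σ√T = 1.906518 − 0.514583 = 1.391935
risk-neutral PD = N(−d₂) = N(-1.391935) = 0.081971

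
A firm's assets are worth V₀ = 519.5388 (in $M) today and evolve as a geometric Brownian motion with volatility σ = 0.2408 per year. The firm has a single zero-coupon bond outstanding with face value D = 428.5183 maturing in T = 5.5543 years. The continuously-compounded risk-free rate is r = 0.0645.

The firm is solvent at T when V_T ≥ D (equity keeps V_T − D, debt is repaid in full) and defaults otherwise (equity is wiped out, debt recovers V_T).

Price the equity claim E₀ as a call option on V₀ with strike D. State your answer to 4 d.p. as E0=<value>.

d₁ = [ln(V₀/D) + (r + σ²/2)T] / (σ√T)
   = [ln(519.5388/428.5183) + (0.0645 + 0.5·0.2408²)·5.5543] / (0.2408·√5.5543)
   = [0.192608 + 0.519284] / 0.567507 = 1.254421
d₂ = d₁ − σ√T = 1.254421 − 0.567507 = 0.686914
N(d₁) = 0.895155,  N(d₂) = 0.753931,  e^(−rT) = 0.698897
E₀ = V₀·N(d₁) − D·e^(−rT)·N(d₂)
   = 519.5388·0.895155 − 428.5183·0.698897·0.753931 = 239.273028

E0=239.2730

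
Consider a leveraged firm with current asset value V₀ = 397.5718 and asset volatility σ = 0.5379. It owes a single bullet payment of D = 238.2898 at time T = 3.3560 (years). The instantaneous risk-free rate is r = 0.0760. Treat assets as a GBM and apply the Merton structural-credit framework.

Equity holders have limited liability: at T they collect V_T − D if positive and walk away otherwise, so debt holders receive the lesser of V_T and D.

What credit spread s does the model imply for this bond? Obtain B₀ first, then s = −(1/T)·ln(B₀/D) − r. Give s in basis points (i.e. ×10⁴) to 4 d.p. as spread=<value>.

d₁ = [ln(V₀/D) + (r + σ²/2)T] / (σ√T)
   = [ln(397.5718/238.2898) + (0.0760 + 0.5·0.5379²)·3.3560] / (0.5379·√3.3560)
   = [0.511888 + 0.740562] / 0.985400 = 1.271007
d₂ = d₁ − σ√T = 1.271007 − 0.985400 = 0.285607
N(d₁) = 0.898137,  N(d₂) = 0.612411,  e^(−rT) = 0.774873
E₀ = V₀·N(d₁) − D·e^(−rT)·N(d₂)
   = 397.5718·0.898137 − 238.2898·0.774873·0.612411 = 243.995776
B₀ = V₀ − E₀ = 397.5718 − 243.995776 = 153.576024
spread = −(1/T)·ln(B₀/D) − r = −(1/3.3560)·ln(153.576024/238.2898) − 0.0760 = 0.05489746
in basis points: 0.05489746 × 10⁴ = 548.9746 bp

spread=548.9746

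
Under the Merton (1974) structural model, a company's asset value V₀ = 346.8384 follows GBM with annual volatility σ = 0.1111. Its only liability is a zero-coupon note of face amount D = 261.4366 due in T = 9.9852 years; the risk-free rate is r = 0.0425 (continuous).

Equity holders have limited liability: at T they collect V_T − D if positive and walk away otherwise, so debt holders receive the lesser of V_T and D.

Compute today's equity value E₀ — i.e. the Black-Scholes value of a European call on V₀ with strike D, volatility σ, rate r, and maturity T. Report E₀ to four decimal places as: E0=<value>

d₁ = [ln(V₀/D) + (r + σ²/2)T] / (σ√T)
   = [ln(346.8384/261.4366) + (0.0425 + 0.5·0.1111²)·9.9852] / (0.1111·√9.9852)
   = [0.282667 + 0.485996] / 0.351069 = 2.189492
d₂ = d₁ − σ√T = 2.189492 − 0.351069 = 1.838424
N(d₁) = 0.985719,  N(d₂) = 0.967000,  e^(−rT) = 0.654181
E₀ = V₀·N(d₁) − D·e^(−rT)·N(d₂)
   = 346.8384·0.985719 − 261.4366·0.654181·0.967000 = 176.502361

E0=176.5024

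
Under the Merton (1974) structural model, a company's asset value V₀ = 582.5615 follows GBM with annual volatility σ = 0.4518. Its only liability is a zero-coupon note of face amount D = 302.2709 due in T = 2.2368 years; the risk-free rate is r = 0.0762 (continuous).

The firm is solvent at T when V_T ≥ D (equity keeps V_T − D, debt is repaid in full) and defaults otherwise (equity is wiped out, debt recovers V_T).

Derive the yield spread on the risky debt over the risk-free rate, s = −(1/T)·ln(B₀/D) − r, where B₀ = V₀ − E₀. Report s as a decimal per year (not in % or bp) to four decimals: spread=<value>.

spread=0.0241

d₁ = [ln(V₀/D) + (r + σ²/2)T] / (σ√T)
   = [ln(582.5615/302.2709) + (0.0762 + 0.5·0.4518²)·2.2368] / (0.4518·√2.2368)
   = [0.656111 + 0.398736] / 0.675709 = 1.561096
d₂ = d₁ − σ√T = 1.561096 − 0.675709 = 0.885387
N(d₁) = 0.940749,  N(d₂) = 0.812026,  e^(−rT) = 0.843290
E₀ = V₀·N(d₁) − D·e^(−rT)·N(d₂)
   = 582.5615·0.940749 − 302.2709·0.843290·0.812026 = 341.057296
B₀ = V₀ − E₀ = 582.5615 − 341.057296 = 241.504204
spread = −(1/T)·ln(B₀/D) − r = −(1/2.2368)·ln(241.504204/302.2709) − 0.0762 = 0.02413832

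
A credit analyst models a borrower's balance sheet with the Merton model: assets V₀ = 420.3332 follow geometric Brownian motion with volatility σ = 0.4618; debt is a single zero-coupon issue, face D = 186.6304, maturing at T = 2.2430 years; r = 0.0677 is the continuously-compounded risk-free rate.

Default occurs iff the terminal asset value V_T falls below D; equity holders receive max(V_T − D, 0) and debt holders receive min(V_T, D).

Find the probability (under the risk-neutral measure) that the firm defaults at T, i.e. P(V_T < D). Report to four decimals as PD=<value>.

d₁ = [ln(V₀/D) + (r + σ²/2)T] / (σ√T)
   = [ln(420.3332/186.6304) + (0.0677 + 0.5·0.4618²)·2.2430] / (0.4618·√2.2430)
   = [0.811918 + 0.391021] / 0.691622 = 1.739302
d₂ = d₁ − σ√T = 1.739302 − 0.691622 = 1.047680
risk-neutral PD = N(−d₂) = N(-1.047680) = 0.147393

PD=0.1474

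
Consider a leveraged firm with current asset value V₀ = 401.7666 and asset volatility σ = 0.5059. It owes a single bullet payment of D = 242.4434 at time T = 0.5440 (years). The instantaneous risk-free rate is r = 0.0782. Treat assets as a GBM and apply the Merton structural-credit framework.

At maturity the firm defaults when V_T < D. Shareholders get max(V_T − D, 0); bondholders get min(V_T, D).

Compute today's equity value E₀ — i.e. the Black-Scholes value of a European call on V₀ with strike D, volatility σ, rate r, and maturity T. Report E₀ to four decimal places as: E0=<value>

E0=172.9710

d₁ = [ln(V₀/D) + (r + σ²/2)T] / (σ√T)
   = [ln(401.7666/242.4434) + (0.0782 + 0.5·0.5059²)·0.5440] / (0.5059·√0.5440)
   = [0.505103 + 0.112155] / 0.373133 = 1.654256
d₂ = d₁ − σ√T = 1.654256 − 0.373133 = 1.281122
N(d₁) = 0.950962,  N(d₂) = 0.899925,  e^(−rT) = 0.958351
E₀ = V₀·N(d₁) − D·e^(−rT)·N(d₂)
   = 401.7666·0.950962 − 242.4434·0.958351·0.899925 = 172.970998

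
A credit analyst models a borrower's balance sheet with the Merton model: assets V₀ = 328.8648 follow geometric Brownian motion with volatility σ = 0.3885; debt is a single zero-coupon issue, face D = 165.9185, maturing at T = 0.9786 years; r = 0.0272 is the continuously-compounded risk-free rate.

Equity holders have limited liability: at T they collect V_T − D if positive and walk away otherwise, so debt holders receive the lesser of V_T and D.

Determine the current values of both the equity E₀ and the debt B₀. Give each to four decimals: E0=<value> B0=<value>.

E0=168.4044 B0=160.4604

d₁ = [ln(V₀/D) + (r + σ²/2)T] / (σ√T)
   = [ln(328.8648/165.9185) + (0.0272 + 0.5·0.3885²)·0.9786] / (0.3885·√0.9786)
   = [0.684150 + 0.100469] / 0.384321 = 2.041575
d₂ = d₁ − σ√T = 2.041575 − 0.384321 = 1.657254
N(d₁) = 0.979403,  N(d₂) = 0.951266,  e^(−rT) = 0.973733
E₀ = V₀·N(d₁) − D·e^(−rT)·N(d₂)
   = 328.8648·0.979403 − 165.9185·0.973733·0.951266 = 168.404352
B₀ = V₀ − E₀ = 328.8648 − 168.404352 = 160.460448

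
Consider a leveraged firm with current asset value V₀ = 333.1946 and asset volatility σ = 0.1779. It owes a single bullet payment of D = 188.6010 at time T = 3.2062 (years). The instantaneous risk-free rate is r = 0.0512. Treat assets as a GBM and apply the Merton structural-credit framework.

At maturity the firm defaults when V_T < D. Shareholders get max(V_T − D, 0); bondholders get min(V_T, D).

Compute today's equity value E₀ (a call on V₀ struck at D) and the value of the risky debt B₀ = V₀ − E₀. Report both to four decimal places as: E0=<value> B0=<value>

d₁ = [ln(V₀/D) + (r + σ²/2)T] / (σ√T)
   = [ln(333.1946/188.6010) + (0.0512 + 0.5·0.1779²)·3.2062] / (0.1779·√3.2062)
   = [0.569093 + 0.214893] / 0.318545 = 2.461144
d₂ = d₁ − σ√T = 2.461144 − 0.318545 = 2.142599
N(d₁) = 0.993075,  N(d₂) = 0.983927,  e^(−rT) = 0.848608
E₀ = V₀·N(d₁) − D·e^(−rT)·N(d₂)
   = 333.1946·0.993075 − 188.6010·0.848608·0.983927 = 173.411325
B₀ = V₀ − E₀ = 333.1946 − 173.411325 = 159.783275

E0=173.4113 B0=159.7833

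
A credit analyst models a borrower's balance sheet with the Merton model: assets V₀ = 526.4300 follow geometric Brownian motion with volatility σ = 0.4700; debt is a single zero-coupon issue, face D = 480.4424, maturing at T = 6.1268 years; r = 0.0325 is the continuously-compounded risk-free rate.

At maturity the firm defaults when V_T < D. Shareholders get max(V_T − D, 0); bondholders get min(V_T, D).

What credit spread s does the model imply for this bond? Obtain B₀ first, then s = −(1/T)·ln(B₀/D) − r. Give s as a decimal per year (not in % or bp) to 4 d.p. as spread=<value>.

d₁ = [ln(V₀/D) + (r + σ²/2)T] / (σ√T)
   = [ln(526.4300/480.4424) + (0.0325 + 0.5·0.4700²)·6.1268] / (0.4700·√6.1268)
   = [0.091411 + 0.875826] / 1.163362 = 0.831416
d₂ = d₁ − σ√T = 0.831416 − 1.163362 = -0.331946
N(d₁) = 0.797131,  N(d₂) = 0.369965,  e^(−rT) = 0.819451
E₀ = V₀·N(d₁) − D·e^(−rT)·N(d₂)
   = 526.4300·0.797131 − 480.4424·0.819451·0.369965 = 273.978620
B₀ = V₀ − E₀ = 526.4300 − 273.978620 = 252.451380
spread = −(1/T)·ln(B₀/D) − r = −(1/6.1268)·ln(252.451380/480.4424) − 0.0325 = 0.07252851

spread=0.0725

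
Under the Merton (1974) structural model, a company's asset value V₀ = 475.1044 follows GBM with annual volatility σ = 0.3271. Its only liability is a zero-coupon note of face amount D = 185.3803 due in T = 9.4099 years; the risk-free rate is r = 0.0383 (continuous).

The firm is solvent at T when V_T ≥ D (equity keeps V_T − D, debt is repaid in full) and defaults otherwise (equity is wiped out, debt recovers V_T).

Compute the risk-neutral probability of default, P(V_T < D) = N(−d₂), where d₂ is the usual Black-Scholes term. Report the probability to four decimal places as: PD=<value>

PD=0.2132

d₁ = [ln(V₀/D) + (r + σ²/2)T] / (σ√T)
   = [ln(475.1044/185.3803) + (0.0383 + 0.5·0.3271²)·9.4099] / (0.3271·√9.4099)
   = [0.941125 + 0.863803] / 1.003398 = 1.798816
d₂ = d₁ − σ√T = 1.798816 − 1.003398 = 0.795419
risk-neutral PD = N(−d₂) = N(-0.795419) = 0.213185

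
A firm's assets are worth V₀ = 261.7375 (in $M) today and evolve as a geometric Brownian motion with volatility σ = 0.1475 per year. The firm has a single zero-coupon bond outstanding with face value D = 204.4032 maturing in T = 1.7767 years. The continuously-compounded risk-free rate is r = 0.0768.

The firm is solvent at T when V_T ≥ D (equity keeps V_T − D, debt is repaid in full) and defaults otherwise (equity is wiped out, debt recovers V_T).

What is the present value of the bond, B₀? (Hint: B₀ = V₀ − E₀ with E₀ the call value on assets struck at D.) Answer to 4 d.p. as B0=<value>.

d₁ = [ln(V₀/D) + (r + σ²/2)T] / (σ√T)
   = [ln(261.7375/204.4032) + (0.0768 + 0.5·0.1475²)·1.7767] / (0.1475·√1.7767)
   = [0.247248 + 0.155778] / 0.196607 = 2.049903
d₂ = d₁ − σ√T = 2.049903 − 0.196607 = 1.853296
N(d₁) = 0.979813,  N(d₂) = 0.968080,  e^(−rT) = 0.872449
E₀ = V₀·N(d₁) − D·e^(−rT)·N(d₂)
   = 261.7375·0.979813 − 204.4032·0.872449·0.968080 = 83.814694
B₀ = V₀ − E₀ = 261.7375 − 83.814694 = 177.922806

B0=177.9228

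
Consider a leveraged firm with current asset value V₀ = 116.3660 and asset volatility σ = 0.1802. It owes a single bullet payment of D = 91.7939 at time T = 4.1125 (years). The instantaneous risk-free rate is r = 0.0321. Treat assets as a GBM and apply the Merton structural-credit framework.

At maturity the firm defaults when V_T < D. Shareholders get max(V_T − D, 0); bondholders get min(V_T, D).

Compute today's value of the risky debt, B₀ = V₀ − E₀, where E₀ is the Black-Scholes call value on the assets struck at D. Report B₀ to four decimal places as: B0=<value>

B0=77.5841

d₁ = [ln(V₀/D) + (r + σ²/2)T] / (σ√T)
   = [ln(116.3660/91.7939) + (0.0321 + 0.5·0.1802²)·4.1125] / (0.1802·√4.1125)
   = [0.237195 + 0.198782] / 0.365433 = 1.193041
d₂ = d₁ − σ√T = 1.193041 − 0.365433 = 0.827608
N(d₁) = 0.883573,  N(d₂) = 0.796054,  e^(−rT) = 0.876331
E₀ = V₀·N(d₁) − D·e^(−rT)·N(d₂)
   = 116.3660·0.883573 − 91.7939·0.876331·0.796054 = 38.781858
B₀ = V₀ − E₀ = 116.3660 − 38.781858 = 77.584142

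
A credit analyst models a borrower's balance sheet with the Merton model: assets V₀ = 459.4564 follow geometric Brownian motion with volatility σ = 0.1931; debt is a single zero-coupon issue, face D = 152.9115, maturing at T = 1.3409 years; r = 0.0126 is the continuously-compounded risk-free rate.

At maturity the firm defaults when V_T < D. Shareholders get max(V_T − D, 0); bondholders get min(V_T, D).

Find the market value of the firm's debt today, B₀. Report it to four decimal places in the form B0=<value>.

d₁ = [ln(V₀/D) + (r + σ²/2)T] / (σ√T)
   = [ln(459.4564/152.9115) + (0.0126 + 0.5·0.1931²)·1.3409] / (0.1931·√1.3409)
   = [1.100185 + 0.041895] / 0.223604 = 5.107588
d₂ = d₁ − σ√T = 5.107588 − 0.223604 = 4.883984
N(d₁) = 1.000000,  N(d₂) = 0.999999,  e^(−rT) = 0.983247
E₀ = V₀·N(d₁) − D·e^(−rT)·N(d₂)
   = 459.4564·1.000000 − 152.9115·0.983247·0.999999 = 309.106693
B₀ = V₀ − E₀ = 459.4564 − 309.106693 = 150.349707

B0=150.3497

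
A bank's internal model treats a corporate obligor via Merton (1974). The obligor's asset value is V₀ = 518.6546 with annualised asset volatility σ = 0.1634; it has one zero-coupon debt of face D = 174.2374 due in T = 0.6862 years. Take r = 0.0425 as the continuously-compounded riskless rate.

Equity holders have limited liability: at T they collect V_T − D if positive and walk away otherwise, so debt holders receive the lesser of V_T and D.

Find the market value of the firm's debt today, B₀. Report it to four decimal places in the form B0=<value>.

B0=169.2294

d₁ = [ln(V₀/D) + (r + σ²/2)T] / (σ√T)
   = [ln(518.6546/174.2374) + (0.0425 + 0.5·0.1634²)·0.6862] / (0.1634·√0.6862)
   = [1.090819 + 0.038324] / 0.135356 = 8.342030
d₂ = d₁ − σ√T = 8.342030 − 0.135356 = 8.206674
N(d₁) = 1.000000,  N(d₂) = 1.000000,  e^(−rT) = 0.971258
E₀ = V₀·N(d₁) − D·e^(−rT)·N(d₂)
   = 518.6546·1.000000 − 174.2374·0.971258·1.000000 = 349.425192
B₀ = V₀ − E₀ = 518.6546 − 349.425192 = 169.229408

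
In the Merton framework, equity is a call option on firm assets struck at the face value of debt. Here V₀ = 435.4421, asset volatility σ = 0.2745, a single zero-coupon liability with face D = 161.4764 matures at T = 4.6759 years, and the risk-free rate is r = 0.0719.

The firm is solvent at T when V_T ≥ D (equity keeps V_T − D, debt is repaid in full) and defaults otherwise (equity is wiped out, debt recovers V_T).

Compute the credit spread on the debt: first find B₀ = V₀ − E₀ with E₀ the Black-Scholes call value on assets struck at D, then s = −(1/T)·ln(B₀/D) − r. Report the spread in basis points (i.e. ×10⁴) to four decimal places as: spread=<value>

d₁ = [ln(V₀/D) + (r + σ²/2)T] / (σ√T)
   = [ln(435.4421/161.4764) + (0.0719 + 0.5·0.2745²)·4.6759] / (0.2745·√4.6759)
   = [0.992003 + 0.512362] / 0.593574 = 2.534418
d₂ = d₁ − σ√T = 2.534418 − 0.593574 = 1.940844
N(d₁) = 0.994368,  N(d₂) = 0.973861,  e^(−rT) = 0.714482
E₀ = V₀·N(d₁) − D·e^(−rT)·N(d₂)
   = 435.4421·0.994368 − 161.4764·0.714482·0.973861 = 320.633467
B₀ = V₀ − E₀ = 435.4421 − 320.633467 = 114.808633
spread = −(1/T)·ln(B₀/D) − r = −(1/4.6759)·ln(114.808633/161.4764) − 0.0719 = 0.00104688
in basis points: 0.00104688 × 10⁴ = 10.4688 bp

spread=10.4688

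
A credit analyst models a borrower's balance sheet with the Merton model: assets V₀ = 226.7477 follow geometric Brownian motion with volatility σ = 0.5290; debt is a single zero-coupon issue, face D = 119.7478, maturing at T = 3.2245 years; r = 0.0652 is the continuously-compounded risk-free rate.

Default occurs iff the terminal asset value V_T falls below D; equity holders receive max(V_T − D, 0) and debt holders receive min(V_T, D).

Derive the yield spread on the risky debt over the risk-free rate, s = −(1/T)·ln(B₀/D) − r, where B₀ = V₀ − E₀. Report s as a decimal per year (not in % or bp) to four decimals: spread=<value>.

spread=0.0460

d₁ = [ln(V₀/D) + (r + σ²/2)T] / (σ√T)
   = [ln(226.7477/119.7478) + (0.0652 + 0.5·0.5290²)·3.2245] / (0.5290·√3.2245)
   = [0.638450 + 0.661411] / 0.949920 = 1.368391
d₂ = d₁ − σ√T = 1.368391 − 0.949920 = 0.418471
N(d₁) = 0.914405,  N(d₂) = 0.662199,  e^(−rT) = 0.810392
E₀ = V₀·N(d₁) − D·e^(−rT)·N(d₂)
   = 226.7477·0.914405 − 119.7478·0.810392·0.662199 = 143.077749
B₀ = V₀ − E₀ = 226.7477 − 143.077749 = 83.669951
spread = −(1/T)·ln(B₀/D) − r = −(1/3.2245)·ln(83.669951/119.7478) − 0.0652 = 0.04598249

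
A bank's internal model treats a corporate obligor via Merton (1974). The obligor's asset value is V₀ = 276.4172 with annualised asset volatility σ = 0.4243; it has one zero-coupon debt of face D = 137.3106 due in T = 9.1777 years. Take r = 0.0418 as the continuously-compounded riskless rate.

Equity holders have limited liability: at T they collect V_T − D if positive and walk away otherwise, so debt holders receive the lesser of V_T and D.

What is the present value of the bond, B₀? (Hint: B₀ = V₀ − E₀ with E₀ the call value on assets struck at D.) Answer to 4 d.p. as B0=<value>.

d₁ = [ln(V₀/D) + (r + σ²/2)T] / (σ√T)
   = [ln(276.4172/137.3106) + (0.0418 + 0.5·0.4243²)·9.1777] / (0.4243·√9.1777)
   = [0.699666 + 1.209761] / 1.285405 = 1.485467
d₂ = d₁ − σ√T = 1.485467 − 1.285405 = 0.200062
N(d₁) = 0.931290,  N(d₂) = 0.579284,  e^(−rT) = 0.681385
E₀ = V₀·N(d₁) − D·e^(−rT)·N(d₂)
   = 276.4172·0.931290 − 137.3106·0.681385·0.579284 = 203.225946
B₀ = V₀ − E₀ = 276.4172 − 203.225946 = 73.191254

B0=73.1913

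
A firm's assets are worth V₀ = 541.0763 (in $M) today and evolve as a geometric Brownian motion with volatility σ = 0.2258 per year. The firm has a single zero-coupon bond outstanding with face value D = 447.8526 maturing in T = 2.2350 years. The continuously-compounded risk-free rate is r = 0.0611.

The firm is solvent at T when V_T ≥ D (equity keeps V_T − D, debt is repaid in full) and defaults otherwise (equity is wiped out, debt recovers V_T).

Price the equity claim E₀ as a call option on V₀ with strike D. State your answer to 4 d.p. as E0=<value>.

E0=164.0906

d₁ = [ln(V₀/D) + (r + σ²/2)T] / (σ√T)
   = [ln(541.0763/447.8526) + (0.0611 + 0.5·0.2258²)·2.2350] / (0.2258·√2.2350)
   = [0.189096 + 0.193535] / 0.337569 = 1.133490
d₂ = d₁ − σ√T = 1.133490 − 0.337569 = 0.795921
N(d₁) = 0.871496,  N(d₂) = 0.786961,  e^(−rT) = 0.872355
E₀ = V₀·N(d₁) − D·e^(−rT)·N(d₂)
   = 541.0763·0.871496 − 447.8526·0.872355·0.786961 = 164.090585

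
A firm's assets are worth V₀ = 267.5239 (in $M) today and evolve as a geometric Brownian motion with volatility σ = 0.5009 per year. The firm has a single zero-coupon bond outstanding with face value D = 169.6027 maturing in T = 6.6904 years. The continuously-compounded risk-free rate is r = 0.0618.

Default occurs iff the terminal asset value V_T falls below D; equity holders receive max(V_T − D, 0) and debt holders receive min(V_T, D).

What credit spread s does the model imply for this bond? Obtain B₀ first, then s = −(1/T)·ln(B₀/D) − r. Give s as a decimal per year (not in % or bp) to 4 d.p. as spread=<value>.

d₁ = [ln(V₀/D) + (r + σ²/2)T] / (σ√T)
   = [ln(267.5239/169.6027) + (0.0618 + 0.5·0.5009²)·6.6904] / (0.5009·√6.6904)
   = [0.455750 + 1.252780] / 1.295618 = 1.318699
d₂ = d₁ − σ√T = 1.318699 − 1.295618 = 0.023081
N(d₁) = 0.906365,  N(d₂) = 0.509207,  e^(−rT) = 0.661354
E₀ = V₀·N(d₁) − D·e^(−rT)·N(d₂)
   = 267.5239·0.906365 − 169.6027·0.661354·0.509207 = 185.357928
B₀ = V₀ − E₀ = 267.5239 − 185.357928 = 82.165972
spread = −(1/T)·ln(B₀/D) − r = −(1/6.6904)·ln(82.165972/169.6027) − 0.0618 = 0.04652198

spread=0.0465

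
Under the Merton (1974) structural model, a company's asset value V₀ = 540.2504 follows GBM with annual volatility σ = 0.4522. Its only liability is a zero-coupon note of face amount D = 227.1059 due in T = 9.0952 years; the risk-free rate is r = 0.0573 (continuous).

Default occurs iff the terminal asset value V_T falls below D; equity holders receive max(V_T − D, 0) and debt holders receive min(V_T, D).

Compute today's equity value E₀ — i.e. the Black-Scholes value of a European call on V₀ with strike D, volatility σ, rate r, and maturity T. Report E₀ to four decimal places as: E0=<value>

d₁ = [ln(V₀/D) + (r + σ²/2)T] / (σ√T)
   = [ln(540.2504/227.1059) + (0.0573 + 0.5·0.4522²)·9.0952] / (0.4522·√9.0952)
   = [0.866616 + 1.451070] / 1.363756 = 1.699488
d₂ = d₁ − σ√T = 1.699488 − 1.363756 = 0.335732
N(d₁) = 0.955386,  N(d₂) = 0.631463,  e^(−rT) = 0.593834
E₀ = V₀·N(d₁) − D·e^(−rT)·N(d₂)
   = 540.2504·0.955386 − 227.1059·0.593834·0.631463 = 430.986631

E0=430.9866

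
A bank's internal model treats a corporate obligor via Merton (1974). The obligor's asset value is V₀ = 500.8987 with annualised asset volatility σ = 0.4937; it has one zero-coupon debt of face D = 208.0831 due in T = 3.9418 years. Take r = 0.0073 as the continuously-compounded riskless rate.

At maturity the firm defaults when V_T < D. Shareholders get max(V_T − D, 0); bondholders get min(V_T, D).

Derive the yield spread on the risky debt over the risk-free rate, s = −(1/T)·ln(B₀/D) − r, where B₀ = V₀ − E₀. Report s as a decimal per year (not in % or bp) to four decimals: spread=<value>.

d₁ = [ln(V₀/D) + (r + σ²/2)T] / (σ√T)
   = [ln(500.8987/208.0831) + (0.0073 + 0.5·0.4937²)·3.9418] / (0.4937·√3.9418)
   = [0.878466 + 0.509162] / 0.980190 = 1.415672
d₂ = d₁ − σ√T = 1.415672 − 0.980190 = 0.435482
N(d₁) = 0.921564,  N(d₂) = 0.668394,  e^(−rT) = 0.971635
E₀ = V₀·N(d₁) − D·e^(−rT)·N(d₂)
   = 500.8987·0.921564 − 208.0831·0.971635·0.668394 = 326.473968
B₀ = V₀ − E₀ = 500.8987 − 326.473968 = 174.424732
spread = −(1/T)·ln(B₀/D) − r = −(1/3.9418)·ln(174.424732/208.0831) − 0.0073 = 0.03746234

spread=0.0375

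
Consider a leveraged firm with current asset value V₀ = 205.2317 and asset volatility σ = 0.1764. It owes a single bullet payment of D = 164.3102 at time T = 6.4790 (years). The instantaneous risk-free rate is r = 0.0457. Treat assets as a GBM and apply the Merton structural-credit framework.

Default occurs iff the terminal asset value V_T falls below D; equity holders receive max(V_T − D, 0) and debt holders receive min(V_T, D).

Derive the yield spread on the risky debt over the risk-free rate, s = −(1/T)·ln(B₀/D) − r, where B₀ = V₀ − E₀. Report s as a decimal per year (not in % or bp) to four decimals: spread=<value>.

d₁ = [ln(V₀/D) + (r + σ²/2)T] / (σ√T)
   = [ln(205.2317/164.3102) + (0.0457 + 0.5·0.1764²)·6.4790] / (0.1764·√6.4790)
   = [0.222383 + 0.396894] / 0.449006 = 1.379217
d₂ = d₁ − σ√T = 1.379217 − 0.449006 = 0.930210
N(d₁) = 0.916086,  N(d₂) = 0.823869,  e^(−rT) = 0.743720
E₀ = V₀·N(d₁) − D·e^(−rT)·N(d₂)
   = 205.2317·0.916086 − 164.3102·0.743720·0.823869 = 87.332434
B₀ = V₀ − E₀ = 205.2317 − 87.332434 = 117.899266
spread = −(1/T)·ln(B₀/D) − r = −(1/6.4790)·ln(117.899266/164.3102) − 0.0457 = 0.00553098

spread=0.0055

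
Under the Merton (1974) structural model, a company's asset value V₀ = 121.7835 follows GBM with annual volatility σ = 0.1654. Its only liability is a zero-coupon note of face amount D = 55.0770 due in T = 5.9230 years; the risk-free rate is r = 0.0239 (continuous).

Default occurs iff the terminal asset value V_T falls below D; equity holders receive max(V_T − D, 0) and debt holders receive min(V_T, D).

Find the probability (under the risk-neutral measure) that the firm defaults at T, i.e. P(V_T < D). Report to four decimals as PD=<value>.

PD=0.0169

d₁ = [ln(V₀/D) + (r + σ²/2)T] / (σ√T)
   = [ln(121.7835/55.0770) + (0.0239 + 0.5·0.1654²)·5.9230] / (0.1654·√5.9230)
   = [0.793513 + 0.222578] / 0.402538 = 2.524213
d₂ = d₁ − σ√T = 2.524213 − 0.402538 = 2.121676
risk-neutral PD = N(−d₂) = N(-2.121676) = 0.016932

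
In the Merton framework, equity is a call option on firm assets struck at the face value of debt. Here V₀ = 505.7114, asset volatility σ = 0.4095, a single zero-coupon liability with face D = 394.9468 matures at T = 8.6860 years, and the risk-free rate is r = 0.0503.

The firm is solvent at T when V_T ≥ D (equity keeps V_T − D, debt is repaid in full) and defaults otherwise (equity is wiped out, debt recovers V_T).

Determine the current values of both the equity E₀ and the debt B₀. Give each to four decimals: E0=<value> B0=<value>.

d₁ = [ln(V₀/D) + (r + σ²/2)T] / (σ√T)
   = [ln(505.7114/394.9468) + (0.0503 + 0.5·0.4095²)·8.6860] / (0.4095·√8.6860)
   = [0.247215 + 1.165185] / 1.206879 = 1.170291
d₂ = d₁ − σ√T = 1.170291 − 1.206879 = -0.036588
N(d₁) = 0.879058,  N(d₂) = 0.485407,  e^(−rT) = 0.646032
E₀ = V₀·N(d₁) − D·e^(−rT)·N(d₂)
   = 505.7114·0.879058 − 394.9468·0.646032·0.485407 = 320.698957
B₀ = V₀ − E₀ = 505.7114 − 320.698957 = 185.012443

E0=320.6990 B0=185.0124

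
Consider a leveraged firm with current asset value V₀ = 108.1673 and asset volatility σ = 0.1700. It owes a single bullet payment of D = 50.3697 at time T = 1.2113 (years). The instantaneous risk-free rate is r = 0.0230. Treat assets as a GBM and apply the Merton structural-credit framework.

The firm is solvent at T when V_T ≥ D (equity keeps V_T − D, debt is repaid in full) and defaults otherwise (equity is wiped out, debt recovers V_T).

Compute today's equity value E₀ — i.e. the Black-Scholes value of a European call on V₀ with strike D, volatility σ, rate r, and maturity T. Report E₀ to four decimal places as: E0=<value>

E0=59.1816

d₁ = [ln(V₀/D) + (r + σ²/2)T] / (σ√T)
   = [ln(108.1673/50.3697) + (0.0230 + 0.5·0.1700²)·1.2113] / (0.1700·√1.2113)
   = [0.764289 + 0.045363] / 0.187100 = 4.327368
d₂ = d₁ − σ√T = 4.327368 − 0.187100 = 4.140268
N(d₁) = 0.999992,  N(d₂) = 0.999983,  e^(−rT) = 0.972525
E₀ = V₀·N(d₁) − D·e^(−rT)·N(d₂)
   = 108.1673·0.999992 − 50.3697·0.972525·0.999983 = 59.181561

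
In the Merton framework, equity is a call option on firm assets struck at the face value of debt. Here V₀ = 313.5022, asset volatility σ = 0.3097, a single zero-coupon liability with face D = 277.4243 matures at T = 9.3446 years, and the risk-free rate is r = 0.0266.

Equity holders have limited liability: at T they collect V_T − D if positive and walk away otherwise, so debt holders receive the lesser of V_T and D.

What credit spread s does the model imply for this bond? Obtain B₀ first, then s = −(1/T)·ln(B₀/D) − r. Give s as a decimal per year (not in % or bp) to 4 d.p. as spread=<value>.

spread=0.0311

d₁ = [ln(V₀/D) + (r + σ²/2)T] / (σ√T)
   = [ln(313.5022/277.4243) + (0.0266 + 0.5·0.3097²)·9.3446] / (0.3097·√9.3446)
   = [0.122258 + 0.696706] / 0.946720 = 0.865054
d₂ = d₁ − σ√T = 0.865054 − 0.946720 = -0.081666
N(d₁) = 0.806495,  N(d₂) = 0.467456,  e^(−rT) = 0.779918
E₀ = V₀·N(d₁) − D·e^(−rT)·N(d₂)
   = 313.5022·0.806495 − 277.4243·0.779918·0.467456 = 151.695429
B₀ = V₀ − E₀ = 313.5022 − 151.695429 = 161.806771
spread = −(1/T)·ln(B₀/D) − r = −(1/9.3446)·ln(161.806771/277.4243) − 0.0266 = 0.03109592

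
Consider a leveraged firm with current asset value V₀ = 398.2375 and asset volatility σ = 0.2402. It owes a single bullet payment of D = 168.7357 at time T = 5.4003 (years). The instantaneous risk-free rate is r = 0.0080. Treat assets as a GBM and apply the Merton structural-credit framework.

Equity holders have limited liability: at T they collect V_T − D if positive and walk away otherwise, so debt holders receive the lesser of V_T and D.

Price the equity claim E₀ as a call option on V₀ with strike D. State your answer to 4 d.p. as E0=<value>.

E0=239.7170

d₁ = [ln(V₀/D) + (r + σ²/2)T] / (σ√T)
   = [ln(398.2375/168.7357) + (0.0080 + 0.5·0.2402²)·5.4003] / (0.2402·√5.4003)
   = [0.858715 + 0.198990] / 0.558190 = 1.894885
d₂ = d₁ − σ√T = 1.894885 − 0.558190 = 1.336695
N(d₁) = 0.970946,  N(d₂) = 0.909339,  e^(−rT) = 0.957718
E₀ = V₀·N(d₁) − D·e^(−rT)·N(d₂)
   = 398.2375·0.970946 − 168.7357·0.957718·0.909339 = 239.716977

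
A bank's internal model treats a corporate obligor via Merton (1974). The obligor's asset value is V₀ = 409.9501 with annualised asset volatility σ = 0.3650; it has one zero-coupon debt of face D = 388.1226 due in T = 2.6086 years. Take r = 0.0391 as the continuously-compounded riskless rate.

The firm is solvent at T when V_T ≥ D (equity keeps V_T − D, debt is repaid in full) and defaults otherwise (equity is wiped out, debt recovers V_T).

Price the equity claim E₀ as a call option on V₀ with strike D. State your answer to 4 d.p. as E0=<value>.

d₁ = [ln(V₀/D) + (r + σ²/2)T] / (σ√T)
   = [ln(409.9501/388.1226) + (0.0391 + 0.5·0.3650²)·2.6086] / (0.3650·√2.6086)
   = [0.054714 + 0.275762] / 0.589517 = 0.560587
d₂ = d₁ − σ√T = 0.560587 − 0.589517 = -0.028930
N(d₁) = 0.712460,  N(d₂) = 0.488460,  e^(−rT) = 0.903033
E₀ = V₀·N(d₁) − D·e^(−rT)·N(d₂)
   = 409.9501·0.712460 − 388.1226·0.903033·0.488460 = 120.874090

E0=120.8741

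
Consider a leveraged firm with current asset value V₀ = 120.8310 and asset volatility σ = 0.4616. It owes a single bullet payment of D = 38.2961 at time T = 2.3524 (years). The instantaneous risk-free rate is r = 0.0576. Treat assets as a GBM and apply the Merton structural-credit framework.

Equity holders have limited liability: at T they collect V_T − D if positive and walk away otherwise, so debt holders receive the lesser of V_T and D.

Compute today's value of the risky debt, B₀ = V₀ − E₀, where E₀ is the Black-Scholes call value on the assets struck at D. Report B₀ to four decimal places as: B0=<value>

d₁ = [ln(V₀/D) + (r + σ²/2)T] / (σ√T)
   = [ln(120.8310/38.2961) + (0.0576 + 0.5·0.4616²)·2.3524] / (0.4616·√2.3524)
   = [1.149045 + 0.386117] / 0.707981 = 2.168366
d₂ = d₁ − σ√T = 2.168366 − 0.707981 = 1.460386
N(d₁) = 0.984935,  N(d₂) = 0.927908,  e^(−rT) = 0.873281
E₀ = V₀·N(d₁) − D·e^(−rT)·N(d₂)
   = 120.8310·0.984935 − 38.2961·0.873281·0.927908 = 87.978378
B₀ = V₀ − E₀ = 120.8310 − 87.978378 = 32.852622

B0=32.8526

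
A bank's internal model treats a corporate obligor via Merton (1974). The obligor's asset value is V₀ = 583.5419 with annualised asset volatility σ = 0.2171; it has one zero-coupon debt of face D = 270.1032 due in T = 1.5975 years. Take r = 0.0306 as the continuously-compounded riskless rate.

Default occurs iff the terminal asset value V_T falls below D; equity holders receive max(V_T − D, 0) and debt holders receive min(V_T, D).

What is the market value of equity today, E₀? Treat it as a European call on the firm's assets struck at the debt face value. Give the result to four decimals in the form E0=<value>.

E0=326.3672

d₁ = [ln(V₀/D) + (r + σ²/2)T] / (σ√T)
   = [ln(583.5419/270.1032) + (0.0306 + 0.5·0.2171²)·1.5975] / (0.2171·√1.5975)
   = [0.770312 + 0.086531] / 0.274398 = 3.122632
d₂ = d₁ − σ√T = 3.122632 − 0.274398 = 2.848235
N(d₁) = 0.999104,  N(d₂) = 0.997802,  e^(−rT) = 0.952292
E₀ = V₀·N(d₁) − D·e^(−rT)·N(d₂)
   = 583.5419·0.999104 − 270.1032·0.952292·0.997802 = 326.367186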